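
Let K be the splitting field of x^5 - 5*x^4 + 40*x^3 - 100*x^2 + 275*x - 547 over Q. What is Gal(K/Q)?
F_20

The polynomial f is an irreducible quintic over Q, so G = Gal(f/Q) is a transitive subgroup of S_5: one of C_5 (5T1, order 5), D_5 (5T2, order 10), F_20 (5T3, order 20), A_5 (5T4, order 60) or S_5 (5T5, order 120). The discriminant of f is 64800000000000, which is not a perfect square, so G is not contained in A_5. The transitive groups of degree 5 not contained in A_5 are: F_20 (5T3, order 20), S_5 (5T5, order 120). By Dedekind's theorem, for a prime p not dividing disc(f) the degrees of the irreducible factors of f mod p form the cycle type of an element of G. Factoring f modulo the 18 such primes p <= 73 (skipping 2, 3, 5, which divide the discriminant), each new pattern first appears at: mod 7: f = (x + 6)(x^4 + 3x^3 + x^2 + 6x + 1), pattern 4+1; mod 11: f = (x + 1)(x^2 + x + 7)(x^2 + 4x + 2), pattern 2+2+1; mod 19: f = (x^5 + 14x^4 + 2x^3 + 14x^2 + 9x + 4), pattern 5. No other pattern occurs in this range, so the set of observed cycle types is {4+1, 2+2+1, 5}. The candidates containing elements of all these cycle types are F_20 (5T3) of order 20, S_5 (5T5) of order 120; the others are excluded. The observed types are precisely the cycle types that occur in F_20 (5T3) (apart from the identity). Each of the other remaining candidates has further cycle types, and by the Chebotarev density theorem the matching factorization patterns would occur for a proportion of primes equal to their share of the group: S_5 (5T5) additionally contains elements of type 3+2, 3+1+1, 2+1+1+1 (50 of its 120 elements, about 42% of primes). None of the 18 primes tested shows any such pattern (for each of these groups the chance of that is below 10^-4), which rules them out. Hence G = F_20 (5T3), of order 20.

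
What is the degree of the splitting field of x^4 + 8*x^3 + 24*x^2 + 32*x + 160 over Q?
The degree of the splitting field over Q equals the order of the Galois group, so first determine the group. The polynomial is an irreducible quartic over Q and its discriminant is 764411904 = 27648^2, a perfect square, so the Galois group is contained in A_4. The resolvent cubic y^3 - 24*y^2 - 384*y + 4096 splits completely over Q, which gives the Klein four-group V_4. The Galois group V_4 (4T2) has order 4, so the splitting field has degree 4 over Q.

4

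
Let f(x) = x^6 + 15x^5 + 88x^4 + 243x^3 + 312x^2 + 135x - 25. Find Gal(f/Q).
The polynomial f is an irreducible sextic over Q, so G = Gal(f/Q) is one of the 16 transitive subgroups 6T1, ..., 6T16 of S_6. The discriminant of f is 54786284800, which is not a perfect square, so G is not contained in A_6. The transitive groups of degree 6 not contained in A_6 are: C_6 (6T1, order 6), S_3 (6T2, order 6), D_6 (6T3, order 12), C_3 x S_3 (6T5, order 18), A_4 x C_2 (6T6, order 24), S_4 (6T8, order 24), S_3 x S_3 (6T9, order 36), S_4 x C_2 (6T11, order 48), (S_3 x S_3) : C_2 (6T13, order 72), PGL(2,5) (6T14, order 120), S_6 (6T16, order 720). By Dedekind's theorem, for a prime p not dividing disc(f) the degrees of the irreducible factors of f mod p form the cycle type of an element of G. Factoring f modulo the 22 such primes p <= 101 (skipping 2, 5, 13, 37, which divide the discriminant), each new pattern first appears at: mod 3: f = (x^3 + x^2 + x + 2)(x^3 + 2x^2 + x + 1), pattern 3+3; mod 17: f = (x + 1)(x + 15)(x^4 + 16x^3 + 4x^2 + 7x + 4), pattern 4+1+1; mod 31: f = (x^2 + 6x + 18)(x^2 + 12x + 24)(x^2 + 28x + 28), pattern 2+2+2; mod 67: f = (x + 44)(x + 53)(x^2 + 16x + 20)(x^2 + 36x + 22), pattern 2+2+1+1. No other pattern occurs in this range, so the set of observed cycle types is {3+3, 4+1+1, 2+2+2, 2+2+1+1}. The candidates containing elements of all these cycle types are S_4 (6T8) of order 24, S_4 x C_2 (6T11) of order 48, PGL(2,5) (6T14) of order 120, S_6 (6T16) of order 720; the others are excluded. The observed types are precisely the cycle types that occur in S_4 (6T8) (apart from the identity). Each of the other remaining candidates has further cycle types, and by the Chebotarev density theorem the matching factorization patterns would occur for a proportion of primes equal to their share of the group: S_4 x C_2 (6T11) additionally contains elements of type 6, 4+2, 2+1+1+1+1 (17 of its 48 elements, about 35% of primes); PGL(2,5) (6T14) additionally contains elements of type 6, 5+1 (44 of its 120 elements, about 37% of primes); S_6 (6T16) additionally contains elements of type 6, 5+1, 4+2, 3+2+1, 3+1+1+1, 2+1+1+1+1 (529 of its 720 elements, about 73% of primes). None of the 22 primes tested shows any such pattern (for each of these groups the chance of that is below 10^-4), which rules them out. Hence G = S_4 (6T8), of order 24.

6T8: S_4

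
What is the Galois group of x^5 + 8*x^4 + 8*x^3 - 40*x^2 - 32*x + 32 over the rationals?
C_5

The polynomial f is an irreducible quintic over Q, so G = Gal(f/Q) is a transitive subgroup of S_5: one of C_5 (5T1, order 5), D_5 (5T2, order 10), F_20 (5T3, order 20), A_5 (5T4, order 60) or S_5 (5T5, order 120). The discriminant of f is 15352201216 = 123904^2, a perfect square, so G is contained in A_5. The transitive groups of degree 5 contained in A_5 are: C_5 (5T1, order 5), D_5 (5T2, order 10), A_5 (5T4, order 60). By Dedekind's theorem, for a prime p not dividing disc(f) the degrees of the irreducible factors of f mod p form the cycle type of an element of G. Factoring f modulo the 14 such primes p <= 53 (skipping 2, 11, which divide the discriminant), each new pattern first appears at: mod 3: f = (x^5 + 2x^4 + 2x^3 + 2x^2 + x + 2), pattern 5; mod 23: f = (x + 1)(x + 7)(x + 10)(x + 14)(x + 22), pattern 1+1+1+1+1. No other pattern occurs in this range, so the set of observed cycle types is {5, 1+1+1+1+1}. The candidates containing elements of all these cycle types are C_5 (5T1) of order 5, D_5 (5T2) of order 10, A_5 (5T4) of order 60; the others are excluded. The observed types are precisely the cycle types that occur in C_5 (5T1). Each of the other remaining candidates has further cycle types, and by the Chebotarev density theorem the matching factorization patterns would occur for a proportion of primes equal to their share of the group: D_5 (5T2) additionally contains elements of type 2+2+1 (5 of its 10 elements, about 50% of primes); A_5 (5T4) additionally contains elements of type 3+1+1, 2+2+1 (35 of its 60 elements, about 58% of primes). None of the 14 primes tested shows any such pattern (for each of these groups the chance of that is below 10^-4), which rules them out. Hence G = C_5 (5T1), of order 5.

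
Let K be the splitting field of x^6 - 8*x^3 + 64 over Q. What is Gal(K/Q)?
The polynomial f is an irreducible sextic over Q, so G = Gal(f/Q) is one of the 16 transitive subgroups 6T1, ..., 6T16 of S_6. The discriminant of f is -21134460321792, which is not a perfect square, so G is not contained in A_6. The transitive groups of degree 6 not contained in A_6 are: C_6 (6T1, order 6), S_3 (6T2, order 6), D_6 (6T3, order 12), C_3 x S_3 (6T5, order 18), A_4 x C_2 (6T6, order 24), S_4 (6T8, order 24), S_3 x S_3 (6T9, order 36), S_4 x C_2 (6T11, order 48), (S_3 x S_3) : C_2 (6T13, order 72), PGL(2,5) (6T14, order 120), S_6 (6T16, order 720). By Dedekind's theorem, for a prime p not dividing disc(f) the degrees of the irreducible factors of f mod p form the cycle type of an element of G. Factoring f modulo the 37 such primes p <= 167 (skipping 2, 3, which divide the discriminant), each new pattern first appears at: mod 5: f = (x^6 + 2x^3 + 4), pattern 6; mod 7: f = (x^3 + 2)(x^3 + 4), pattern 3+3; mod 17: f = (x^2 + 9x + 4)(x^2 + 11x + 4)(x^2 + 14x + 4), pattern 2+2+2; mod 19: f = (x + 8)(x + 10)(x + 12)(x + 13)(x + 15)(x + 18), pattern 1+1+1+1+1+1. No other pattern occurs in this range, so the set of observed cycle types is {6, 3+3, 2+2+2, 1+1+1+1+1+1}. The candidates containing elements of all these cycle types are C_6 (6T1) of order 6, D_6 (6T3) of order 12, C_3 x S_3 (6T5) of order 18, A_4 x C_2 (6T6) of order 24, S_3 x S_3 (6T9) of order 36, S_4 x C_2 (6T11) of order 48, (S_3 x S_3) : C_2 (6T13) of order 72, PGL(2,5) (6T14) of order 120, S_6 (6T16) of order 720; the others are excluded. The observed types are precisely the cycle types that occur in C_6 (6T1). Each of the other remaining candidates has further cycle types, and by the Chebotarev density theorem the matching factorization patterns would occur for a proportion of primes equal to their share of the group: D_6 (6T3) additionally contains elements of type 2+2+1+1 (3 of its 12 elements, about 25% of primes); C_3 x S_3 (6T5) additionally contains elements of type 3+1+1+1 (4 of its 18 elements, about 22% of primes); A_4 x C_2 (6T6) additionally contains elements of type 2+2+1+1, 2+1+1+1+1 (6 of its 24 elements, about 25% of primes); S_3 x S_3 (6T9) additionally contains elements of type 3+1+1+1, 2+2+1+1 (13 of its 36 elements, about 36% of primes); S_4 x C_2 (6T11) additionally contains elements of type 4+2, 4+1+1, 2+2+1+1, 2+1+1+1+1 (24 of its 48 elements, about 50% of primes); (S_3 x S_3) : C_2 (6T13) additionally contains elements of type 4+2, 3+2+1, 3+1+1+1, 2+2+1+1, 2+1+1+1+1 (49 of its 72 elements, about 68% of primes); PGL(2,5) (6T14) additionally contains elements of type 5+1, 4+1+1, 2+2+1+1 (69 of its 120 elements, about 58% of primes); S_6 (6T16) additionally contains elements of type 5+1, 4+2, 4+1+1, 3+2+1, 3+1+1+1, 2+2+1+1, 2+1+1+1+1 (544 of its 720 elements, about 76% of primes). None of the 37 primes tested shows any such pattern (for each of these groups the chance of that is below 10^-4), which rules them out. Hence G = C_6 (6T1), of order 6.

C_6 (order 6)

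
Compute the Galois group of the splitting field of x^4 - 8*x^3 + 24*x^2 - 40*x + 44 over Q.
A_4 (also written A4)

The polynomial is an irreducible quartic over Q and its discriminant is 331776 = 576^2, a perfect square, so the Galois group is contained in A_4. The resolvent cubic y^3 - 24*y^2 + 144*y - 192 is irreducible over Q. An irreducible resolvent with square discriminant gives A_4.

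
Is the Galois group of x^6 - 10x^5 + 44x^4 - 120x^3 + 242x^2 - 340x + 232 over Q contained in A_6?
The polynomial is irreducible of degree 6 over Q. Its discriminant is -4014080000, which is not a perfect square. A Galois group lies in the alternating group exactly when the discriminant is a square in Q, so the Galois group (S_4) is not contained in A_6.

No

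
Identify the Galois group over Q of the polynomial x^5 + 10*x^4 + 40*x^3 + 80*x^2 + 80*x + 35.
F_20 (also written F20)

The polynomial f is an irreducible quintic over Q, so G = Gal(f/Q) is a transitive subgroup of S_5: one of C_5 (5T1, order 5), D_5 (5T2, order 10), F_20 (5T3, order 20), A_5 (5T4, order 60) or S_5 (5T5, order 120). The discriminant of f is 253125, which is not a perfect square, so G is not contained in A_5. The transitive groups of degree 5 not contained in A_5 are: F_20 (5T3, order 20), S_5 (5T5, order 120). By Dedekind's theorem, for a prime p not dividing disc(f) the degrees of the irreducible factors of f mod p form the cycle type of an element of G. Factoring f modulo the 18 such primes p <= 71 (skipping 3, 5, which divide the discriminant), each new pattern first appears at: mod 2: f = (x + 1)(x^4 + x^3 + x^2 + x + 1), pattern 4+1; mod 11: f = (x^5 + 10x^4 + 7x^3 + 3x^2 + 3x + 2), pattern 5; mod 19: f = (x + 12)(x^2 + 6x + 13)(x^2 + 11x + 4), pattern 2+2+1; mod 41: f = (x + 13)(x + 14)(x + 30)(x + 36)(x + 40), pattern 1+1+1+1+1. No other pattern occurs in this range, so the set of observed cycle types is {4+1, 5, 2+2+1, 1+1+1+1+1}. The candidates containing elements of all these cycle types are F_20 (5T3) of order 20, S_5 (5T5) of order 120; the others are excluded. The observed types are precisely the cycle types that occur in F_20 (5T3). Each of the other remaining candidates has further cycle types, and by the Chebotarev density theorem the matching factorization patterns would occur for a proportion of primes equal to their share of the group: S_5 (5T5) additionally contains elements of type 3+2, 3+1+1, 2+1+1+1 (50 of its 120 elements, about 42% of primes). None of the 18 primes tested shows any such pattern (for each of these groups the chance of that is below 10^-4), which rules them out. Hence G = F_20 (5T3), of order 20.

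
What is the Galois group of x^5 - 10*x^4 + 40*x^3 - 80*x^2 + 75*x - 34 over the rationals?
The polynomial f is an irreducible quintic over Q, so G = Gal(f/Q) is a transitive subgroup of S_5: one of C_5 (5T1, order 5), D_5 (5T2, order 10), F_20 (5T3, order 20), A_5 (5T4, order 60) or S_5 (5T5, order 120). The discriminant of f is 64000000 = 8000^2, a perfect square, so G is contained in A_5. The transitive groups of degree 5 contained in A_5 are: C_5 (5T1, order 5), D_5 (5T2, order 10), A_5 (5T4, order 60). By Dedekind's theorem, for a prime p not dividing disc(f) the degrees of the irreducible factors of f mod p form the cycle type of an element of G. Factoring f modulo the 23 such primes p <= 97 (skipping 2, 5, which divide the discriminant), each new pattern first appears at: mod 3: f = (x + 1)(x^2 + 1)(x^2 + x + 2), pattern 2+2+1; mod 7: f = (x^5 + 4x^4 + 5x^3 + 4x^2 + 5x + 1), pattern 5. No other pattern occurs in this range, so the set of observed cycle types is {2+2+1, 5}. The candidates containing elements of all these cycle types are D_5 (5T2) of order 10, A_5 (5T4) of order 60; the others are excluded. The observed types are precisely the cycle types that occur in D_5 (5T2) (apart from the identity). Each of the other remaining candidates has further cycle types, and by the Chebotarev density theorem the matching factorization patterns would occur for a proportion of primes equal to their share of the group: A_5 (5T4) additionally contains elements of type 3+1+1 (20 of its 60 elements, about 33% of primes). None of the 23 primes tested shows any such pattern (for each of these groups the chance of that is below 10^-4), which rules them out. Hence G = D_5 (5T2), of order 10.

D_5, the dihedral group of order 10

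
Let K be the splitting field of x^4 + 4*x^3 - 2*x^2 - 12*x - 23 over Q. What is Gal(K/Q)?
The polynomial is an irreducible quartic over Q and its discriminant is -4194304, which is not a perfect square, so the Galois group is not contained in A_4. The resolvent cubic y^3 + 2*y^2 + 44*y + 408 has exactly one rational root, so the Galois group is C_4 or D_4. The quartic remains irreducible over Q(sqrt(disc)), so the group is D_4.

4T3: D_4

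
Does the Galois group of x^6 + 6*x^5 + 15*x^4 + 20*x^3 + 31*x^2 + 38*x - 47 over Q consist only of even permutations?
Yes

The polynomial is irreducible of degree 6 over Q. Its discriminant is 66039417143296 = 8126464^2, a perfect square. A Galois group lies in the alternating group exactly when the discriminant is a square in Q, so the Galois group (S_4) is contained in A_6.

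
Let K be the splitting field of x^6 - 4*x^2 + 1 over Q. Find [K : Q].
The degree of the splitting field over Q equals the order of the Galois group, so first determine the group. The polynomial f is an irreducible sextic over Q, so G = Gal(f/Q) is one of the 16 transitive subgroups 6T1, ..., 6T16 of S_6. The discriminant of f is -3356224, which is not a perfect square, so G is not contained in A_6. The transitive groups of degree 6 not contained in A_6 are: C_6 (6T1, order 6), S_3 (6T2, order 6), D_6 (6T3, order 12), C_3 x S_3 (6T5, order 18), A_4 x C_2 (6T6, order 24), S_4 (6T8, order 24), S_3 x S_3 (6T9, order 36), S_4 x C_2 (6T11, order 48), (S_3 x S_3) : C_2 (6T13, order 72), PGL(2,5) (6T14, order 120), S_6 (6T16, order 720). By Dedekind's theorem, for a prime p not dividing disc(f) the degrees of the irreducible factors of f mod p form the cycle type of an element of G. Factoring f modulo the 67 such primes p <= 347 (skipping 2, 229, which divide the discriminant), each new pattern first appears at: mod 3: f = (x^6 + 2x^2 + 1), pattern 6; mod 5: f = (x^3 + 2x^2 + 2x + 2)(x^3 + 3x^2 + 2x + 3), pattern 3+3; mod 7: f = (x + 2)(x + 5)(x^4 + 4x^2 + 5), pattern 4+1+1; mod 13: f = (x^2 + 5)(x^4 + 8x^2 + 8), pattern 4+2; mod 23: f = (x^2 + 12)(x^2 + 5x + 18)(x^2 + 18x + 18), pattern 2+2+2; mod 29: f = (x + 10)(x + 19)(x^2 + x + 7)(x^2 + 28x + 7), pattern 2+2+1+1; mod 193: f = (x + 6)(x + 44)(x + 94)(x + 99)(x + 149)(x + 187), pattern 1+1+1+1+1+1; mod 347: f = (x + 3)(x + 151)(x + 196)(x + 344)(x^2 + 255), pattern 2+1+1+1+1. No other pattern occurs in this range, so the set of observed cycle types is {6, 3+3, 4+1+1, 4+2, 2+2+2, 2+2+1+1, 1+1+1+1+1+1, 2+1+1+1+1}. The candidates containing elements of all these cycle types are S_4 x C_2 (6T11) of order 48, S_6 (6T16) of order 720; the others are excluded. The observed types are precisely the cycle types that occur in S_4 x C_2 (6T11). Each of the other remaining candidates has further cycle types, and by the Chebotarev density theorem the matching factorization patterns would occur for a proportion of primes equal to their share of the group: S_6 (6T16) additionally contains elements of type 5+1, 3+2+1, 3+1+1+1 (304 of its 720 elements, about 42% of primes). None of the 67 primes tested shows any such pattern (for each of these groups the chance of that is below 10^-4), which rules them out. Hence G = S_4 x C_2 (6T11), of order 48. The Galois group S_4 x C_2 (6T11) has order 48, so the splitting field has degree 48 over Q.

48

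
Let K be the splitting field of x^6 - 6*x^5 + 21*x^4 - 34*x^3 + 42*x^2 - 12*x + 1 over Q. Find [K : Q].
120

The degree of the splitting field over Q equals the order of the Galois group, so first determine the group. The polynomial f is an irreducible sextic over Q, so G = Gal(f/Q) is one of the 16 transitive subgroups 6T1, ..., 6T16 of S_6. The discriminant of f is -1024192512, which is not a perfect square, so G is not contained in A_6. The transitive groups of degree 6 not contained in A_6 are: C_6 (6T1, order 6), S_3 (6T2, order 6), D_6 (6T3, order 12), C_3 x S_3 (6T5, order 18), A_4 x C_2 (6T6, order 24), S_4 (6T8, order 24), S_3 x S_3 (6T9, order 36), S_4 x C_2 (6T11, order 48), (S_3 x S_3) : C_2 (6T13, order 72), PGL(2,5) (6T14, order 120), S_6 (6T16, order 720). By Dedekind's theorem, for a prime p not dividing disc(f) the degrees of the irreducible factors of f mod p form the cycle type of an element of G. Factoring f modulo the 21 such primes p <= 89 (skipping 2, 3, 7, which divide the discriminant), each new pattern first appears at: mod 5: f = (x^6 + 4x^5 + x^4 + x^3 + 2x^2 + 3x + 1), pattern 6; mod 11: f = (x + 4)(x^5 + x^4 + 6x^3 + 8x^2 + 10x + 3), pattern 5+1; mod 13: f = (x + 1)(x + 12)(x^4 + 7x^3 + 9x^2 + 12x + 12), pattern 4+1+1; mod 23: f = (x + 3)(x + 9)(x^2 + 7x + 13)(x^2 + 21x + 4), pattern 2+2+1+1; mod 43: f = (x^3 + 16x^2 + 35x + 11)(x^3 + 21x^2 + 37x + 4), pattern 3+3; mod 61: f = (x^2 + 17x + 4)(x^2 + 43x + 52)(x^2 + 56x + 22), pattern 2+2+2. No other pattern occurs in this range, so the set of observed cycle types is {6, 5+1, 4+1+1, 2+2+1+1, 3+3, 2+2+2}. The candidates containing elements of all these cycle types are PGL(2,5) (6T14) of order 120, S_6 (6T16) of order 720; the others are excluded. The observed types are precisely the cycle types that occur in PGL(2,5) (6T14) (apart from the identity). Each of the other remaining candidates has further cycle types, and by the Chebotarev density theorem the matching factorization patterns would occur for a proportion of primes equal to their share of the group: S_6 (6T16) additionally contains elements of type 4+2, 3+2+1, 3+1+1+1, 2+1+1+1+1 (265 of its 720 elements, about 37% of primes). None of the 21 primes tested shows any such pattern (for each of these groups the chance of that is below 10^-4), which rules them out. Hence G = PGL(2,5) (6T14), of order 120. The Galois group PGL(2,5) (6T14) has order 120, so the splitting field has degree 120 over Q.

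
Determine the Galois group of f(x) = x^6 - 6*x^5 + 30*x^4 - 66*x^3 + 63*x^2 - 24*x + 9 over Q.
6T14: PGL(2,5)

The polynomial f is an irreducible sextic over Q, so G = Gal(f/Q) is one of the 16 transitive subgroups 6T1, ..., 6T16 of S_6. The discriminant of f is -5217636731328, which is not a perfect square, so G is not contained in A_6. The transitive groups of degree 6 not contained in A_6 are: C_6 (6T1, order 6), S_3 (6T2, order 6), D_6 (6T3, order 12), C_3 x S_3 (6T5, order 18), A_4 x C_2 (6T6, order 24), S_4 (6T8, order 24), S_3 x S_3 (6T9, order 36), S_4 x C_2 (6T11, order 48), (S_3 x S_3) : C_2 (6T13, order 72), PGL(2,5) (6T14, order 120), S_6 (6T16, order 720). By Dedekind's theorem, for a prime p not dividing disc(f) the degrees of the irreducible factors of f mod p form the cycle type of an element of G. Factoring f modulo the 21 such primes p <= 89 (skipping 2, 3, 7, which divide the discriminant), each new pattern first appears at: mod 5: f = (x^6 + 4x^5 + 4x^3 + 3x^2 + x + 4), pattern 6; mod 11: f = (x + 2)(x^5 + 3x^4 + 2x^3 + 7x^2 + 5x + 10), pattern 5+1; mod 13: f = (x + 2)(x + 4)(x^4 + x^3 + 3x^2 + 12x + 6), pattern 4+1+1; mod 23: f = (x + 10)(x + 12)(x^2 + 3x + 16)(x^2 + 15x + 5), pattern 2+2+1+1; mod 43: f = (x^3 + 2x^2 + 24x + 7)(x^3 + 35x^2 + 22x + 32), pattern 3+3; mod 61: f = (x^2 + 3x + 30)(x^2 + 14x + 43)(x^2 + 38x + 1), pattern 2+2+2. No other pattern occurs in this range, so the set of observed cycle types is {6, 5+1, 4+1+1, 2+2+1+1, 3+3, 2+2+2}. The candidates containing elements of all these cycle types are PGL(2,5) (6T14) of order 120, S_6 (6T16) of order 720; the others are excluded. The observed types are precisely the cycle types that occur in PGL(2,5) (6T14) (apart from the identity). Each of the other remaining candidates has further cycle types, and by the Chebotarev density theorem the matching factorization patterns would occur for a proportion of primes equal to their share of the group: S_6 (6T16) additionally contains elements of type 4+2, 3+2+1, 3+1+1+1, 2+1+1+1+1 (265 of its 720 elements, about 37% of primes). None of the 21 primes tested shows any such pattern (for each of these groups the chance of that is below 10^-4), which rules them out. Hence G = PGL(2,5) (6T14), of order 120.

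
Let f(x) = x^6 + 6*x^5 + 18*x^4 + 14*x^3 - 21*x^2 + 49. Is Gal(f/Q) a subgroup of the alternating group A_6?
No

The polynomial is irreducible of degree 6 over Q. Its discriminant is -28010528989632, which is not a perfect square. A Galois group lies in the alternating group exactly when the discriminant is a square in Q, so the Galois group (PGL(2,5)) is not contained in A_6.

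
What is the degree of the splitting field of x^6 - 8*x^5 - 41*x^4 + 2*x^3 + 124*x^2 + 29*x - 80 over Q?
The degree of the splitting field over Q equals the order of the Galois group, so first determine the group. The polynomial f is an irreducible sextic over Q, so G = Gal(f/Q) is one of the 16 transitive subgroups 6T1, ..., 6T16 of S_6. The discriminant of f is 1770264843169 = 1330513^2, a perfect square, so G is contained in A_6. The transitive groups of degree 6 contained in A_6 are: A_4 (6T4, order 12), S_4 (6T7, order 24), (C_3 x C_3) : C_4 (6T10, order 36), PSL(2,5) (6T12, order 60), A_6 (6T15, order 360). By Dedekind's theorem, for a prime p not dividing disc(f) the degrees of the irreducible factors of f mod p form the cycle type of an element of G. Factoring f modulo the 21 such primes p <= 79 (skipping 19, which divides the discriminant), each new pattern first appears at: mod 2: f = (x)(x^5 + x^3 + 1), pattern 5+1; mod 7: f = (x^3 + x^2 + 6x + 5)(x^3 + 5x^2 + 4x + 5), pattern 3+3; mod 61: f = (x + 12)(x + 57)(x^2 + 51x + 31)(x^2 + 55x + 44), pattern 2+2+1+1. No other pattern occurs in this range, so the set of observed cycle types is {5+1, 3+3, 2+2+1+1}. The candidates containing elements of all these cycle types are PSL(2,5) (6T12) of order 60, A_6 (6T15) of order 360; the others are excluded. The observed types are precisely the cycle types that occur in PSL(2,5) (6T12) (apart from the identity). Each of the other remaining candidates has further cycle types, and by the Chebotarev density theorem the matching factorization patterns would occur for a proportion of primes equal to their share of the group: A_6 (6T15) additionally contains elements of type 4+2, 3+1+1+1 (130 of its 360 elements, about 36% of primes). None of the 21 primes tested shows any such pattern (for each of these groups the chance of that is below 10^-4), which rules them out. Hence G = PSL(2,5) (6T12), of order 60. The Galois group PSL(2,5) (6T12) has order 60, so the splitting field has degree 60 over Q.

60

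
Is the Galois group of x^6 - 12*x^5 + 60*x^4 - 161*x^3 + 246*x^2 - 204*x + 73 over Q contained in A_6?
No

The polynomial is irreducible of degree 6 over Q. Its discriminant is -19683, which is not a perfect square. A Galois group lies in the alternating group exactly when the discriminant is a square in Q, so the Galois group (C_6) is not contained in A_6.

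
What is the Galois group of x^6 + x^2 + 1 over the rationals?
The polynomial f is an irreducible sextic over Q, so G = Gal(f/Q) is one of the 16 transitive subgroups 6T1, ..., 6T16 of S_6. The discriminant of f is -61504, which is not a perfect square, so G is not contained in A_6. The transitive groups of degree 6 not contained in A_6 are: C_6 (6T1, order 6), S_3 (6T2, order 6), D_6 (6T3, order 12), C_3 x S_3 (6T5, order 18), A_4 x C_2 (6T6, order 24), S_4 (6T8, order 24), S_3 x S_3 (6T9, order 36), S_4 x C_2 (6T11, order 48), (S_3 x S_3) : C_2 (6T13, order 72), PGL(2,5) (6T14, order 120), S_6 (6T16, order 720). By Dedekind's theorem, for a prime p not dividing disc(f) the degrees of the irreducible factors of f mod p form the cycle type of an element of G. Factoring f modulo the 17 such primes p <= 67 (skipping 2, 31, which divide the discriminant), each new pattern first appears at: mod 3: f = (x + 1)(x + 2)(x^4 + x^2 + 2), pattern 4+1+1; mod 5: f = (x^3 + 2x^2 + 2x + 2)(x^3 + 3x^2 + 2x + 3), pattern 3+3; mod 7: f = (x^6 + x^2 + 1), pattern 6; mod 11: f = (x^2 + 9)(x^2 + x + 7)(x^2 + 10x + 7), pattern 2+2+2; mod 13: f = (x^2 + 6)(x^4 + 7x^2 + 11), pattern 4+2; mod 37: f = (x + 5)(x + 32)(x^2 + 9x + 16)(x^2 + 28x + 16), pattern 2+2+1+1; mod 47: f = (x + 5)(x + 9)(x + 38)(x + 42)(x^2 + 12), pattern 2+1+1+1+1. No other pattern occurs in this range, so the set of observed cycle types is {4+1+1, 3+3, 6, 2+2+2, 4+2, 2+2+1+1, 2+1+1+1+1}. The candidates containing elements of all these cycle types are S_4 x C_2 (6T11) of order 48, S_6 (6T16) of order 720; the others are excluded. The observed types are precisely the cycle types that occur in S_4 x C_2 (6T11) (apart from the identity). Each of the other remaining candidates has further cycle types, and by the Chebotarev density theorem the matching factorization patterns would occur for a proportion of primes equal to their share of the group: S_6 (6T16) additionally contains elements of type 5+1, 3+2+1, 3+1+1+1 (304 of its 720 elements, about 42% of primes). None of the 17 primes tested shows any such pattern (for each of these groups the chance of that is below 10^-4), which rules them out. Hence G = S_4 x C_2 (6T11), of order 48.

S_4 x C_2 (also written S4xC2)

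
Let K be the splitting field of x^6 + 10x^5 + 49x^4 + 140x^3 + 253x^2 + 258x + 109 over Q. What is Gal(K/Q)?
6T13: (S_3 x S_3) : C_2

The polynomial f is an irreducible sextic over Q, so G = Gal(f/Q) is one of the 16 transitive subgroups 6T1, ..., 6T16 of S_6. The discriminant of f is -54718156800, which is not a perfect square, so G is not contained in A_6. The transitive groups of degree 6 not contained in A_6 are: C_6 (6T1, order 6), S_3 (6T2, order 6), D_6 (6T3, order 12), C_3 x S_3 (6T5, order 18), A_4 x C_2 (6T6, order 24), S_4 (6T8, order 24), S_3 x S_3 (6T9, order 36), S_4 x C_2 (6T11, order 48), (S_3 x S_3) : C_2 (6T13, order 72), PGL(2,5) (6T14, order 120), S_6 (6T16, order 720). By Dedekind's theorem, for a prime p not dividing disc(f) the degrees of the irreducible factors of f mod p form the cycle type of an element of G. Factoring f modulo the 27 such primes p <= 113 (skipping 2, 3, 5, which divide the discriminant), each new pattern first appears at: mod 7: f = (x^2 + 5x + 3)(x^4 + 5x^3 + 6x + 6), pattern 4+2; mod 13: f = (x + 2)(x^2 + 3x + 4)(x^3 + 5x^2 + x + 12), pattern 3+2+1; mod 17: f = (x^3 + 5x^2 + 15)(x^3 + 5x^2 + 7x + 5), pattern 3+3; mod 19: f = (x^2 + 2x + 6)(x^2 + 13x + 1)(x^2 + 14x + 15), pattern 2+2+2; mod 31: f = (x^6 + 10x^5 + 18x^4 + 16x^3 + 5x^2 + 10x + 16), pattern 6; mod 37: f = (x + 25)(x + 26)(x^2 + 16x + 21)(x^2 + 17x + 13), pattern 2+2+1+1; mod 41: f = (x + 16)(x + 31)(x + 40)(x^3 + 5x^2 + 26x + 24), pattern 3+1+1+1; mod 113: f = (x + 4)(x + 33)(x + 54)(x + 60)(x^2 + 85x + 77), pattern 2+1+1+1+1. No other pattern occurs in this range, so the set of observed cycle types is {4+2, 3+2+1, 3+3, 2+2+2, 6, 2+2+1+1, 3+1+1+1, 2+1+1+1+1}. The candidates containing elements of all these cycle types are (S_3 x S_3) : C_2 (6T13) of order 72, S_6 (6T16) of order 720; the others are excluded. The observed types are precisely the cycle types that occur in (S_3 x S_3) : C_2 (6T13) (apart from the identity). Each of the other remaining candidates has further cycle types, and by the Chebotarev density theorem the matching factorization patterns would occur for a proportion of primes equal to their share of the group: S_6 (6T16) additionally contains elements of type 5+1, 4+1+1 (234 of its 720 elements, about 32% of primes). None of the 27 primes tested shows any such pattern (for each of these groups the chance of that is below 10^-4), which rules them out. Hence G = (S_3 x S_3) : C_2 (6T13), of order 72.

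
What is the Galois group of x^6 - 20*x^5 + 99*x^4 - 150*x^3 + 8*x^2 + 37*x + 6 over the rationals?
PSL(2,5) (order 60)

The polynomial f is an irreducible sextic over Q, so G = Gal(f/Q) is one of the 16 transitive subgroups 6T1, ..., 6T16 of S_6. The discriminant of f is 1770264843169 = 1330513^2, a perfect square, so G is contained in A_6. The transitive groups of degree 6 contained in A_6 are: A_4 (6T4, order 12), S_4 (6T7, order 24), (C_3 x C_3) : C_4 (6T10, order 36), PSL(2,5) (6T12, order 60), A_6 (6T15, order 360). By Dedekind's theorem, for a prime p not dividing disc(f) the degrees of the irreducible factors of f mod p form the cycle type of an element of G. Factoring f modulo the 21 such primes p <= 79 (skipping 19, which divides the discriminant), each new pattern first appears at: mod 2: f = (x)(x^5 + x^3 + 1), pattern 5+1; mod 7: f = (x^3 + 2x^2 + 3)(x^3 + 6x^2 + 3x + 2), pattern 3+3; mod 61: f = (x + 10)(x + 55)(x^2 + 47x + 55)(x^2 + 51x + 60), pattern 2+2+1+1. No other pattern occurs in this range, so the set of observed cycle types is {5+1, 3+3, 2+2+1+1}. The candidates containing elements of all these cycle types are PSL(2,5) (6T12) of order 60, A_6 (6T15) of order 360; the others are excluded. The observed types are precisely the cycle types that occur in PSL(2,5) (6T12) (apart from the identity). Each of the other remaining candidates has further cycle types, and by the Chebotarev density theorem the matching factorization patterns would occur for a proportion of primes equal to their share of the group: A_6 (6T15) additionally contains elements of type 4+2, 3+1+1+1 (130 of its 360 elements, about 36% of primes). None of the 21 primes tested shows any such pattern (for each of these groups the chance of that is below 10^-4), which rules them out. Hence G = PSL(2,5) (6T12), of order 60.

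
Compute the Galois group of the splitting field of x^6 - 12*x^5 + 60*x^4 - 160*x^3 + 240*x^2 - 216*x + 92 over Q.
A_6 (also written A6)

The polynomial f is an irreducible sextic over Q, so G = Gal(f/Q) is one of the 16 transitive subgroups 6T1, ..., 6T16 of S_6. The discriminant of f is 746496000000 = 864000^2, a perfect square, so G is contained in A_6. The transitive groups of degree 6 contained in A_6 are: A_4 (6T4, order 12), S_4 (6T7, order 24), (C_3 x C_3) : C_4 (6T10, order 36), PSL(2,5) (6T12, order 60), A_6 (6T15, order 360). By Dedekind's theorem, for a prime p not dividing disc(f) the degrees of the irreducible factors of f mod p form the cycle type of an element of G. Factoring f modulo the 6 such primes p <= 23 (skipping 2, 3, 5, which divide the discriminant), each new pattern first appears at: mod 7: f = (x + 2)(x^5 + 4x^3 + 2x + 4), pattern 5+1; mod 23: f = (x)(x + 9)(x + 14)(x^3 + 11x^2 + 3x + 18), pattern 3+1+1+1. No other pattern occurs in this range, so the set of observed cycle types is {5+1, 3+1+1+1}. Among the candidates above, the only group containing elements of all these cycle types is A_6 (6T15) — each of A_4 (6T4), S_4 (6T7), (C_3 x C_3) : C_4 (6T10), PSL(2,5) (6T12) lacks at least one of them. Hence G = A_6 (6T15), of order 360.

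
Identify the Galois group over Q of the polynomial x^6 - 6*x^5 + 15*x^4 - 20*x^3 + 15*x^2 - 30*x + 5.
The polynomial f is an irreducible sextic over Q, so G = Gal(f/Q) is one of the 16 transitive subgroups 6T1, ..., 6T16 of S_6. The discriminant of f is 746496000000 = 864000^2, a perfect square, so G is contained in A_6. The transitive groups of degree 6 contained in A_6 are: A_4 (6T4, order 12), S_4 (6T7, order 24), (C_3 x C_3) : C_4 (6T10, order 36), PSL(2,5) (6T12, order 60), A_6 (6T15, order 360). By Dedekind's theorem, for a prime p not dividing disc(f) the degrees of the irreducible factors of f mod p form the cycle type of an element of G. Factoring f modulo the 6 such primes p <= 23 (skipping 2, 3, 5, which divide the discriminant), each new pattern first appears at: mod 7: f = (x + 3)(x^5 + 5x^4 + x^2 + 5x + 4), pattern 5+1; mod 23: f = (x + 1)(x + 10)(x + 15)(x^3 + 14x^2 + 5x + 10), pattern 3+1+1+1. No other pattern occurs in this range, so the set of observed cycle types is {5+1, 3+1+1+1}. Among the candidates above, the only group containing elements of all these cycle types is A_6 (6T15) — each of A_4 (6T4), S_4 (6T7), (C_3 x C_3) : C_4 (6T10), PSL(2,5) (6T12) lacks at least one of them. Hence G = A_6 (6T15), of order 360.

A_6, the alternating group on 6 letters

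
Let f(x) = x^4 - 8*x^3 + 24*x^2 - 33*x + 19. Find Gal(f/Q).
S_4, the symmetric group on 4 letters

The polynomial is an irreducible quartic over Q and its discriminant is 229, which is not a perfect square, so the Galois group is not contained in A_4. The resolvent cubic y^3 - 24*y^2 + 188*y - 481 is irreducible over Q. An irreducible resolvent with non-square discriminant gives S_4.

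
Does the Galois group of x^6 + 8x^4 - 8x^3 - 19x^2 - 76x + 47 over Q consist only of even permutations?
The polynomial is irreducible of degree 6 over Q. Its discriminant is 2046918914580544 = 45242888^2, a perfect square. A Galois group lies in the alternating group exactly when the discriminant is a square in Q, so the Galois group (S_4) is contained in A_6.

Yes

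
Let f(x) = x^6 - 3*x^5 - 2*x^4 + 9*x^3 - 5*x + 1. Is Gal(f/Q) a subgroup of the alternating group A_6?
No

The polynomial is irreducible of degree 6 over Q. Its discriminant is 810448, which is not a perfect square. A Galois group lies in the alternating group exactly when the discriminant is a square in Q, so the Galois group (S_3) is not contained in A_6.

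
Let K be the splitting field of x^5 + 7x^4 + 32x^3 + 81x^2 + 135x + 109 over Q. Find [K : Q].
10

The degree of the splitting field over Q equals the order of the Galois group, so first determine the group. The polynomial f is an irreducible quintic over Q, so G = Gal(f/Q) is a transitive subgroup of S_5: one of C_5 (5T1, order 5), D_5 (5T2, order 10), F_20 (5T3, order 20), A_5 (5T4, order 60) or S_5 (5T5, order 120). The discriminant of f is 32341969 = 5687^2, a perfect square, so G is contained in A_5. The transitive groups of degree 5 contained in A_5 are: C_5 (5T1, order 5), D_5 (5T2, order 10), A_5 (5T4, order 60). By Dedekind's theorem, for a prime p not dividing disc(f) the degrees of the irreducible factors of f mod p form the cycle type of an element of G. Factoring f modulo the 23 such primes p <= 97 (skipping 11, 47, which divide the discriminant), each new pattern first appears at: mod 2: f = (x^5 + x^4 + x^2 + x + 1), pattern 5; mod 5: f = (x + 4)(x^2 + 2)(x^2 + 3x + 3), pattern 2+2+1; mod 83: f = (x + 4)(x + 21)(x + 32)(x + 47)(x + 69), pattern 1+1+1+1+1. No other pattern occurs in this range, so the set of observed cycle types is {5, 2+2+1, 1+1+1+1+1}. The candidates containing elements of all these cycle types are D_5 (5T2) of order 10, A_5 (5T4) of order 60; the others are excluded. The observed types are precisely the cycle types that occur in D_5 (5T2). Each of the other remaining candidates has further cycle types, and by the Chebotarev density theorem the matching factorization patterns would occur for a proportion of primes equal to their share of the group: A_5 (5T4) additionally contains elements of type 3+1+1 (20 of its 60 elements, about 33% of primes). None of the 23 primes tested shows any such pattern (for each of these groups the chance of that is below 10^-4), which rules them out. Hence G = D_5 (5T2), of order 10. The Galois group D_5 (5T2) has order 10, so the splitting field has degree 10 over Q.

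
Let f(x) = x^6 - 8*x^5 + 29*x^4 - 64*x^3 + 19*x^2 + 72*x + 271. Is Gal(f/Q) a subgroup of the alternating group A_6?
Yes

The polynomial is irreducible of degree 6 over Q. Its discriminant is 564385546240000 = 23756800^2, a perfect square. A Galois group lies in the alternating group exactly when the discriminant is a square in Q, so the Galois group ((C_3 x C_3) : C_4) is contained in A_6.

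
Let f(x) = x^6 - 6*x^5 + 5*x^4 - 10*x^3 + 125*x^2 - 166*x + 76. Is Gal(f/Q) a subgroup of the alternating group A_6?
The polynomial is irreducible of degree 6 over Q. Its discriminant is 38875225000000 = 6235000^2, a perfect square. A Galois group lies in the alternating group exactly when the discriminant is a square in Q, so the Galois group ((C_3 x C_3) : C_4) is contained in A_6.

Yes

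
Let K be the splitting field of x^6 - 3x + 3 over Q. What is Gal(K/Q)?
(S_3 x S_3) : C_2

The polynomial f is an irreducible sextic over Q, so G = Gal(f/Q) is one of the 16 transitive subgroups 6T1, ..., 6T16 of S_6. The discriminant of f is -9059283, which is not a perfect square, so G is not contained in A_6. The transitive groups of degree 6 not contained in A_6 are: C_6 (6T1, order 6), S_3 (6T2, order 6), D_6 (6T3, order 12), C_3 x S_3 (6T5, order 18), A_4 x C_2 (6T6, order 24), S_4 (6T8, order 24), S_3 x S_3 (6T9, order 36), S_4 x C_2 (6T11, order 48), (S_3 x S_3) : C_2 (6T13, order 72), PGL(2,5) (6T14, order 120), S_6 (6T16, order 720). By Dedekind's theorem, for a prime p not dividing disc(f) the degrees of the irreducible factors of f mod p form the cycle type of an element of G. Factoring f modulo the 28 such primes p <= 127 (skipping 3, 17, 43, which divide the discriminant), each new pattern first appears at: mod 2: f = (x^6 + x + 1), pattern 6; mod 7: f = (x + 1)(x^2 + 4x + 6)(x^3 + 2x^2 + x + 4), pattern 3+2+1; mod 11: f = (x^2 + 9x + 2)(x^4 + 2x^3 + 2x^2 + 7), pattern 4+2; mod 13: f = (x + 3)(x + 8)(x^2 + 3x + 6)(x^2 + 12x + 3), pattern 2+2+1+1; mod 61: f = (x + 40)(x + 51)(x + 57)(x + 59)(x^2 + 37x + 50), pattern 2+1+1+1+1; mod 97: f = (x + 48)(x + 85)(x + 87)(x^3 + 71x^2 + 60x + 63), pattern 3+1+1+1; mod 113: f = (x^2 + 49x + 72)(x^2 + 68x + 105)(x^2 + 109x + 10), pattern 2+2+2; mod 127: f = (x^3 + 39x^2 + 106x + 109)(x^3 + 88x^2 + 18x + 21), pattern 3+3. No other pattern occurs in this range, so the set of observed cycle types is {6, 3+2+1, 4+2, 2+2+1+1, 2+1+1+1+1, 3+1+1+1, 2+2+2, 3+3}. The candidates containing elements of all these cycle types are (S_3 x S_3) : C_2 (6T13) of order 72, S_6 (6T16) of order 720; the others are excluded. The observed types are precisely the cycle types that occur in (S_3 x S_3) : C_2 (6T13) (apart from the identity). Each of the other remaining candidates has further cycle types, and by the Chebotarev density theorem the matching factorization patterns would occur for a proportion of primes equal to their share of the group: S_6 (6T16) additionally contains elements of type 5+1, 4+1+1 (234 of its 720 elements, about 32% of primes). None of the 28 primes tested shows any such pattern (for each of these groups the chance of that is below 10^-4), which rules them out. Hence G = (S_3 x S_3) : C_2 (6T13), of order 72.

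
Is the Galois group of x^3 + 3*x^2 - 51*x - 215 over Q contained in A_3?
No

The polynomial is irreducible of degree 3 over Q. Its discriminant is -78732, which is not a perfect square. A Galois group lies in the alternating group exactly when the discriminant is a square in Q, so the Galois group (S_3) is not contained in A_3.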